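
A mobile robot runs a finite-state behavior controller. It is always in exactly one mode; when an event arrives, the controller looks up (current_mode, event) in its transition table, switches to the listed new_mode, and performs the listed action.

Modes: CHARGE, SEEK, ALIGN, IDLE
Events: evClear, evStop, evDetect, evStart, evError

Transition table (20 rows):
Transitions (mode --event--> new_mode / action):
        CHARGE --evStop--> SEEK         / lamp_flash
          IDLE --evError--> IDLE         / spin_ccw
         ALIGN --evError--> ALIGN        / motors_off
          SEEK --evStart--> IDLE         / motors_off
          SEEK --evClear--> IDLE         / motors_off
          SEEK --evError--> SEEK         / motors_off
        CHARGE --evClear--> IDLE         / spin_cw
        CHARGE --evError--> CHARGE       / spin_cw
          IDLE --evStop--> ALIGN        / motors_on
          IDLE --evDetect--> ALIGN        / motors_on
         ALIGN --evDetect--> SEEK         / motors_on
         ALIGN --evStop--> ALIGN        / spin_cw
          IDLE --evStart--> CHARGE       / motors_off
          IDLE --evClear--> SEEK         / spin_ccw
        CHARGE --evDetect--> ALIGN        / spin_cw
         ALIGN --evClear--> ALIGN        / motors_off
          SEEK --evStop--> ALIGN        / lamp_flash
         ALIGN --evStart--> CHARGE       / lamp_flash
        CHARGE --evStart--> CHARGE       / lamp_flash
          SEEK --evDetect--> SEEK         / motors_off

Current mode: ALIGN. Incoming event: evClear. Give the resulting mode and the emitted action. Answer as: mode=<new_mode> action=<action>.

mode=ALIGN action=motors_off

current mode = ALIGN; filter table to that mode:
  (ALIGN, evError) → (ALIGN, motors_off)
  (ALIGN, evDetect) → (SEEK, motors_on)
  (ALIGN, evStop) → (ALIGN, spin_cw)
  (ALIGN, evClear) → (ALIGN, motors_off)  ← event matches
  (ALIGN, evStart) → (CHARGE, lamp_flash)
event = evClear selects (ALIGN, motors_off)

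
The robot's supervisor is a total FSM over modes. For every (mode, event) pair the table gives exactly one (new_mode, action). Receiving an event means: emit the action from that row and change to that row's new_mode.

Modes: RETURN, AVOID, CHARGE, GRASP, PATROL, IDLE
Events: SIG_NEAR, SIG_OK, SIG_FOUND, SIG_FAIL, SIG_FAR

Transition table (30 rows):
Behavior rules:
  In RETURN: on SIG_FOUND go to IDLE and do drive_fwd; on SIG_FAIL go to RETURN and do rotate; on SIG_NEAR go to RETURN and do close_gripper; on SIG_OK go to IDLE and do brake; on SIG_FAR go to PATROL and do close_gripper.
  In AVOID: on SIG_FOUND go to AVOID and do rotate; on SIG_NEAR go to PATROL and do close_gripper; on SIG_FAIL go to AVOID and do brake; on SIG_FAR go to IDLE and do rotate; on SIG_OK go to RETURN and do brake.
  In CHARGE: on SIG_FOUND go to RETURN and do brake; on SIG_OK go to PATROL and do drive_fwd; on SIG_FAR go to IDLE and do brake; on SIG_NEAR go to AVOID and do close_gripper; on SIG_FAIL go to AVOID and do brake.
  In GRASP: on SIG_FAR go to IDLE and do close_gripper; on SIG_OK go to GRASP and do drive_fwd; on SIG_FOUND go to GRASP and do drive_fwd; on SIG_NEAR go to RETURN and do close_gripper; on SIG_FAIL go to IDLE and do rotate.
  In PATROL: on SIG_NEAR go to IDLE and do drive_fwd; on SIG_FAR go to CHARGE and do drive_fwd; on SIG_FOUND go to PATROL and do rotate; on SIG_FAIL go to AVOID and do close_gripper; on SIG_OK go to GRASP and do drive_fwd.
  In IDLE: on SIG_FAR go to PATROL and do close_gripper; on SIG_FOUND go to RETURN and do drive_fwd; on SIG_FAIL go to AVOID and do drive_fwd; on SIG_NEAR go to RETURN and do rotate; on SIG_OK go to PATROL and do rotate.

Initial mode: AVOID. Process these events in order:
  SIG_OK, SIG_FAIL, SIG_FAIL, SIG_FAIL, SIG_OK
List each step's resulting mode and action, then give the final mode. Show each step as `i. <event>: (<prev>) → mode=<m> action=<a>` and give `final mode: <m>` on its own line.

1. SIG_OK: (AVOID) → mode=RETURN action=brake
2. SIG_FAIL: (RETURN) → mode=RETURN action=rotate
3. SIG_FAIL: (RETURN) → mode=RETURN action=rotate
4. SIG_FAIL: (RETURN) → mode=RETURN action=rotate
5. SIG_OK: (RETURN) → mode=IDLE action=brake

final mode: IDLE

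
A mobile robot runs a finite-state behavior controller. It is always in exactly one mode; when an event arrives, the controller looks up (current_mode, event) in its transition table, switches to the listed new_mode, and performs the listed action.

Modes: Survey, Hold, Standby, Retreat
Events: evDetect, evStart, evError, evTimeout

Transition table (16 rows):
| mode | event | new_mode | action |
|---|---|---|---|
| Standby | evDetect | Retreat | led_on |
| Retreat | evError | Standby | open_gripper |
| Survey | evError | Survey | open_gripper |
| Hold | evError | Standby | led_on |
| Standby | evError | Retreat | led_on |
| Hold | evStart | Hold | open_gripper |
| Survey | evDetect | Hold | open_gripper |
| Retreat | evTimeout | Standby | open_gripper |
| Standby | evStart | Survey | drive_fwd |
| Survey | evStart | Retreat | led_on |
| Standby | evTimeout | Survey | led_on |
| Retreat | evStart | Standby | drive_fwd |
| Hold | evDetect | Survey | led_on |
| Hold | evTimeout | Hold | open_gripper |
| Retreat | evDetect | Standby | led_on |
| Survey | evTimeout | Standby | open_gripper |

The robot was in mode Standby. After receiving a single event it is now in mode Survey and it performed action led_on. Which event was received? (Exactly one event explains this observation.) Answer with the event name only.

try evDetect: (Standby, evDetect) → (Retreat, led_on)
try evStart: (Standby, evStart) → (Survey, drive_fwd)
try evError: (Standby, evError) → (Retreat, led_on)
try evTimeout: (Standby, evTimeout) → (Survey, led_on)  ← matches

evTimeout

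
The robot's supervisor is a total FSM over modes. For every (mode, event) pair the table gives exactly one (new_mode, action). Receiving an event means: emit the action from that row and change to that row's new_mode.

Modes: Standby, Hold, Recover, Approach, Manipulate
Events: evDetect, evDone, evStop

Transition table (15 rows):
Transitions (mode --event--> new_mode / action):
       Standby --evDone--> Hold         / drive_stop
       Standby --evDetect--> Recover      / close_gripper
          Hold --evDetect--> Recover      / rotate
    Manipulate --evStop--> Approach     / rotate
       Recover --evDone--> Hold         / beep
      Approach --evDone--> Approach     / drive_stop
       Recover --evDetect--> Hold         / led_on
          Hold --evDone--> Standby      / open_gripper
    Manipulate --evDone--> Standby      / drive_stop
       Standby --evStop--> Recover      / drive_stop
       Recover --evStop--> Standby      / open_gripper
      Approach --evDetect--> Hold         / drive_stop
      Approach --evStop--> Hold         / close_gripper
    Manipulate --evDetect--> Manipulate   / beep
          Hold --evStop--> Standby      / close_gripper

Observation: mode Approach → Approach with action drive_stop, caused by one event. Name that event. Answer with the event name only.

try evDetect: (Approach, evDetect) → (Hold, drive_stop)
try evDone: (Approach, evDone) → (Approach, drive_stop)  ← matches
try evStop: (Approach, evStop) → (Hold, close_gripper)

evDone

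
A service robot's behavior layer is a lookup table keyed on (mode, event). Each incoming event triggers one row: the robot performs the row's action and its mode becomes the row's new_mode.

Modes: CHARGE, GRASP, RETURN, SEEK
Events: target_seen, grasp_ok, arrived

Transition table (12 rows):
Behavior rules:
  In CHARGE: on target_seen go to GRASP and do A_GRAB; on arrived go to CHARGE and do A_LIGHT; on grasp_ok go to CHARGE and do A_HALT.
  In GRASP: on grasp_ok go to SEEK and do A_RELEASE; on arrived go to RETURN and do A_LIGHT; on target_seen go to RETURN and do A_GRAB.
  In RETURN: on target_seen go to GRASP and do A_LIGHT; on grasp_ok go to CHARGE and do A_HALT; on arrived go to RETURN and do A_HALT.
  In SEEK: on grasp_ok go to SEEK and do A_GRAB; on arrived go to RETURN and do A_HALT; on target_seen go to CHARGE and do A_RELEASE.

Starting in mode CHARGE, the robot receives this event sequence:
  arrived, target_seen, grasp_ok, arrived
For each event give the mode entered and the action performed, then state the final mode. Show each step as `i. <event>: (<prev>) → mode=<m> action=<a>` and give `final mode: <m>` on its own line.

final mode: RETURN

1. arrived: (CHARGE) → mode=CHARGE action=A_LIGHT
2. target_seen: (CHARGE) → mode=GRASP action=A_GRAB
3. grasp_ok: (GRASP) → mode=SEEK action=A_RELEASE
4. arrived: (SEEK) → mode=RETURN action=A_HALT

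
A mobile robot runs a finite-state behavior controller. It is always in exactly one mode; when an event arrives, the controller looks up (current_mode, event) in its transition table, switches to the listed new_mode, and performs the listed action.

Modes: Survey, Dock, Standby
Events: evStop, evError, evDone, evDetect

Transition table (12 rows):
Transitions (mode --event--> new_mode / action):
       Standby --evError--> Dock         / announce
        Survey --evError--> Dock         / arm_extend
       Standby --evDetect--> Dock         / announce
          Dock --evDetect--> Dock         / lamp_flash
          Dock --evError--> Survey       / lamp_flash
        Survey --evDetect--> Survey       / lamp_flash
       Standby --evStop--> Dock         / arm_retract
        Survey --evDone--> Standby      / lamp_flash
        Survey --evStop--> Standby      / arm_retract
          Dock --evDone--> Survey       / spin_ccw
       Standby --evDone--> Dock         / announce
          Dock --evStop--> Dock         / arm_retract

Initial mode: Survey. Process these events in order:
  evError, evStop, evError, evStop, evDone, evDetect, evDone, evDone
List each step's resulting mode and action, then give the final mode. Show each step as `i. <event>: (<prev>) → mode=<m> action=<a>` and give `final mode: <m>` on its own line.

1. evError: (Survey) → mode=Dock action=arm_extend
2. evStop: (Dock) → mode=Dock action=arm_retract
3. evError: (Dock) → mode=Survey action=lamp_flash
4. evStop: (Survey) → mode=Standby action=arm_retract
5. evDone: (Standby) → mode=Dock action=announce
6. evDetect: (Dock) → mode=Dock action=lamp_flash
7. evDone: (Dock) → mode=Survey action=spin_ccw
8. evDone: (Survey) → mode=Standby action=lamp_flash

final mode: Standby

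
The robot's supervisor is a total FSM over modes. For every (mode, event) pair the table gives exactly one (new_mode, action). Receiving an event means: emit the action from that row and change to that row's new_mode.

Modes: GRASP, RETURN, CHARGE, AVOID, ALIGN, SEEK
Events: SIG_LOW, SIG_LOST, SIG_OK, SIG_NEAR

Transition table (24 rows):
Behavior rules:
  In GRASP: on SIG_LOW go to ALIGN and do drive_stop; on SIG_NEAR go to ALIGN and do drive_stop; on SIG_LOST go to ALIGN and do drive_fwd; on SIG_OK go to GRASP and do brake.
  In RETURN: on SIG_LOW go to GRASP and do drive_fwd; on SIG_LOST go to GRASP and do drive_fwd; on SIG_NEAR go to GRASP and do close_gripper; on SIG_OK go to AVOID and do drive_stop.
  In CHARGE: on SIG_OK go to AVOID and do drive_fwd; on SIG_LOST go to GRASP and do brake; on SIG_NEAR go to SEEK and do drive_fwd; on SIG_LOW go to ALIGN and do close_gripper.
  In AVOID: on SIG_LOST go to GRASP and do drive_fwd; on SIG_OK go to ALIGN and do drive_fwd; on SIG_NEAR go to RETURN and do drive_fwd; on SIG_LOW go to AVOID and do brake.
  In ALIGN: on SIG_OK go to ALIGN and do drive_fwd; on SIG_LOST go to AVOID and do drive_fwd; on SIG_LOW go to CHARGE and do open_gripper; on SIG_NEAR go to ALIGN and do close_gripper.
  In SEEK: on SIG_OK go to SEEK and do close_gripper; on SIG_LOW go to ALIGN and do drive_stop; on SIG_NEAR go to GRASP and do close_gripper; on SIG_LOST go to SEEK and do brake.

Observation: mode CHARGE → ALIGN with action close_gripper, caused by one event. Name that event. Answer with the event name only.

try SIG_LOW: (CHARGE, SIG_LOW) → (ALIGN, close_gripper)  ← matches
try SIG_LOST: (CHARGE, SIG_LOST) → (GRASP, brake)
try SIG_OK: (CHARGE, SIG_OK) → (AVOID, drive_fwd)
try SIG_NEAR: (CHARGE, SIG_NEAR) → (SEEK, drive_fwd)

SIG_LOW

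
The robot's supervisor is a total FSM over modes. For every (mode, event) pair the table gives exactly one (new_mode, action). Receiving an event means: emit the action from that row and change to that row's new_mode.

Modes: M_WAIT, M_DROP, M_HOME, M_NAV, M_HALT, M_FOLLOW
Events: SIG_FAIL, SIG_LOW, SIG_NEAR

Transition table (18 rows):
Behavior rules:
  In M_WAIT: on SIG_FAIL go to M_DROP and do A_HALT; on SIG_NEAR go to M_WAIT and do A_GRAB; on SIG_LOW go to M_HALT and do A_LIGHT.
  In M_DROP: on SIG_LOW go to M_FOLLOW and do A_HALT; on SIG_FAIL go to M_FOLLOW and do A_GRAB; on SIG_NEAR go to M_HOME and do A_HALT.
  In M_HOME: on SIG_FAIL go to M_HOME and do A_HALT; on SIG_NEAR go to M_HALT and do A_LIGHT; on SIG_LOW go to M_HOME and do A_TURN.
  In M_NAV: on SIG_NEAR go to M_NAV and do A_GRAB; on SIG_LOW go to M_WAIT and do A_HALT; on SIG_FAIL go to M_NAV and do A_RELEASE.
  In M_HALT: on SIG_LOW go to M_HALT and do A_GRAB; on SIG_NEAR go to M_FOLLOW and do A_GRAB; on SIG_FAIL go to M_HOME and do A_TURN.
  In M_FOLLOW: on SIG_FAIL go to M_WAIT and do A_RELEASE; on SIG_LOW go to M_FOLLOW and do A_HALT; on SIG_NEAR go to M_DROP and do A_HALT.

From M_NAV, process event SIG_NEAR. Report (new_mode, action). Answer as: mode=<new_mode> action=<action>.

current mode = M_NAV; filter table to that mode:
  (M_NAV, SIG_NEAR) → (M_NAV, A_GRAB)  ← event matches
  (M_NAV, SIG_LOW) → (M_WAIT, A_HALT)
  (M_NAV, SIG_FAIL) → (M_NAV, A_RELEASE)
event = SIG_NEAR selects (M_NAV, A_GRAB)

mode=M_NAV action=A_GRAB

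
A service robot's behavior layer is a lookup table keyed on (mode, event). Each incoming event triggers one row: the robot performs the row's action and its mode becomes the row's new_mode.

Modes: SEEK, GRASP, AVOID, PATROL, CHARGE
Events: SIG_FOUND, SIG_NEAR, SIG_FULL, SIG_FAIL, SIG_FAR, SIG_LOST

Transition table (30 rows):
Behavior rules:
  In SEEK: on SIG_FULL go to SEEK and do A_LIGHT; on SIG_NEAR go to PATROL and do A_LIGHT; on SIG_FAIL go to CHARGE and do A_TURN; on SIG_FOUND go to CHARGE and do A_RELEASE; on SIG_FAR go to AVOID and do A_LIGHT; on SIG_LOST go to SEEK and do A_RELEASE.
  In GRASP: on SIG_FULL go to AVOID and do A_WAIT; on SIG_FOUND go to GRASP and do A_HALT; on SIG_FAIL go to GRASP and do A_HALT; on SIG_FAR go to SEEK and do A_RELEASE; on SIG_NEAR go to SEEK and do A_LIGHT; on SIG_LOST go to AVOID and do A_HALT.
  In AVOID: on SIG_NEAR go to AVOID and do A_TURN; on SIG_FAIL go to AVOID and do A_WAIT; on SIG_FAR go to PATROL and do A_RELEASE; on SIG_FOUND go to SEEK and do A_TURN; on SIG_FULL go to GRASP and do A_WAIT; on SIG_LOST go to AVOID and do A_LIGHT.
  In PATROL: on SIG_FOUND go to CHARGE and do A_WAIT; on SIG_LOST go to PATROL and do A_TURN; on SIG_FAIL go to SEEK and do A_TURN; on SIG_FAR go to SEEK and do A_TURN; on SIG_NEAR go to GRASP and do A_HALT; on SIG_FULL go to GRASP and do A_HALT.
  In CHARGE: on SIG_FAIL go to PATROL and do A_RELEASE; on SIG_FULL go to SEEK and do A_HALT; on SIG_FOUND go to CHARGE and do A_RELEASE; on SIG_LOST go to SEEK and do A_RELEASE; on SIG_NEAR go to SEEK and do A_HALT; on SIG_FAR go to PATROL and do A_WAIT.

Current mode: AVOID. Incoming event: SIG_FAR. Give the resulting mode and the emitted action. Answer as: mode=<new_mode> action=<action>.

mode=PATROL action=A_RELEASE

current mode = AVOID; filter table to that mode:
  (AVOID, SIG_NEAR) → (AVOID, A_TURN)
  (AVOID, SIG_FAIL) → (AVOID, A_WAIT)
  (AVOID, SIG_FAR) → (PATROL, A_RELEASE)  ← event matches
  (AVOID, SIG_FOUND) → (SEEK, A_TURN)
  (AVOID, SIG_FULL) → (GRASP, A_WAIT)
  (AVOID, SIG_LOST) → (AVOID, A_LIGHT)
event = SIG_FAR selects (PATROL, A_RELEASE)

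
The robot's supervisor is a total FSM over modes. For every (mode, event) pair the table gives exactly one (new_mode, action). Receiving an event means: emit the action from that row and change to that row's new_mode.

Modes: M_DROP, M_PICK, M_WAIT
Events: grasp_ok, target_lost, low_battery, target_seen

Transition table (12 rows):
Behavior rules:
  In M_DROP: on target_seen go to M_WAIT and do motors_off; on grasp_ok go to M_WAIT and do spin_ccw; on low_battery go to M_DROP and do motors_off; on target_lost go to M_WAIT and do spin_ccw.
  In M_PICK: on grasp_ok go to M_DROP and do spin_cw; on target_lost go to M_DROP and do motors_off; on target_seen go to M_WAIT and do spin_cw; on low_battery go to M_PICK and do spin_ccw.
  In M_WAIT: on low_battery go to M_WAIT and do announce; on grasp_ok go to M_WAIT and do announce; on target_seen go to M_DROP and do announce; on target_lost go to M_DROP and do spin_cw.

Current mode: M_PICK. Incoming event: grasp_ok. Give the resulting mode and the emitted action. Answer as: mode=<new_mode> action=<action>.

current mode = M_PICK; filter table to that mode:
  (M_PICK, grasp_ok) → (M_DROP, spin_cw)  ← event matches
  (M_PICK, target_lost) → (M_DROP, motors_off)
  (M_PICK, target_seen) → (M_WAIT, spin_cw)
  (M_PICK, low_battery) → (M_PICK, spin_ccw)
event = grasp_ok selects (M_DROP, spin_cw)

mode=M_DROP action=spin_cw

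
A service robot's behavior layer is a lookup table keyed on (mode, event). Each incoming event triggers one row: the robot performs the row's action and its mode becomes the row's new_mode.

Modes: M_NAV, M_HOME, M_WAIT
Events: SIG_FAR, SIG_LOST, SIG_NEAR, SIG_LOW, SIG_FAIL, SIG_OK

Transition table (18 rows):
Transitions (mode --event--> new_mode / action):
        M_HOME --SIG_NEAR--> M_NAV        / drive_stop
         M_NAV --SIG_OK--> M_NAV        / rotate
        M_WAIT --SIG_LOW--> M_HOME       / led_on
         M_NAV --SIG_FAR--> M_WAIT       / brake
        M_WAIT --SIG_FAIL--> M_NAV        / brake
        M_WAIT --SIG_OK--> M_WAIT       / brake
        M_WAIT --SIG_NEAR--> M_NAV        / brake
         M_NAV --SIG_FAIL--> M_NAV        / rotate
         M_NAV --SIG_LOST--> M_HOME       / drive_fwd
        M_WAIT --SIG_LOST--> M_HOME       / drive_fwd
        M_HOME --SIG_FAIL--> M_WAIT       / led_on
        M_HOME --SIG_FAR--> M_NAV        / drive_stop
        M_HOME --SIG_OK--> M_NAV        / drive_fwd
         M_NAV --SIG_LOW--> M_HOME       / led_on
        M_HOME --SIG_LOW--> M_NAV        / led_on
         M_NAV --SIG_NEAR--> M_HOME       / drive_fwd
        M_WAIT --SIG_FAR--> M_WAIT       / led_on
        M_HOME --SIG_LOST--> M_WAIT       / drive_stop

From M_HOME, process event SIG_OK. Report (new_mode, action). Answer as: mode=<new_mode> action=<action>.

current mode = M_HOME; filter table to that mode:
  (M_HOME, SIG_NEAR) → (M_NAV, drive_stop)
  (M_HOME, SIG_FAIL) → (M_WAIT, led_on)
  (M_HOME, SIG_FAR) → (M_NAV, drive_stop)
  (M_HOME, SIG_OK) → (M_NAV, drive_fwd)  ← event matches
  (M_HOME, SIG_LOW) → (M_NAV, led_on)
  (M_HOME, SIG_LOST) → (M_WAIT, drive_stop)
event = SIG_OK selects (M_NAV, drive_fwd)

mode=M_NAV action=drive_fwd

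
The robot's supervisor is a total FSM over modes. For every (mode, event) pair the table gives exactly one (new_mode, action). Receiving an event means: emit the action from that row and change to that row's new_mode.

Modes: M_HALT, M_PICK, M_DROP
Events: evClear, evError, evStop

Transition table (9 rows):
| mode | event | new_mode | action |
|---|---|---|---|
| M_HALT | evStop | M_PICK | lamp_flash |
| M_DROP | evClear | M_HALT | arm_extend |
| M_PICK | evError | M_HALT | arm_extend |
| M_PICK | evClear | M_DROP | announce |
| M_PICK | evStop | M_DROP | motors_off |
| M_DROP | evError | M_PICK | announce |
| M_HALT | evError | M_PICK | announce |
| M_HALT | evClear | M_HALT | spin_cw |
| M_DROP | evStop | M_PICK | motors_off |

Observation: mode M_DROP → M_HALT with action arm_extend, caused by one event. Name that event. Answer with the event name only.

try evClear: (M_DROP, evClear) → (M_HALT, arm_extend)  ← matches
try evError: (M_DROP, evError) → (M_PICK, announce)
try evStop: (M_DROP, evStop) → (M_PICK, motors_off)

evClear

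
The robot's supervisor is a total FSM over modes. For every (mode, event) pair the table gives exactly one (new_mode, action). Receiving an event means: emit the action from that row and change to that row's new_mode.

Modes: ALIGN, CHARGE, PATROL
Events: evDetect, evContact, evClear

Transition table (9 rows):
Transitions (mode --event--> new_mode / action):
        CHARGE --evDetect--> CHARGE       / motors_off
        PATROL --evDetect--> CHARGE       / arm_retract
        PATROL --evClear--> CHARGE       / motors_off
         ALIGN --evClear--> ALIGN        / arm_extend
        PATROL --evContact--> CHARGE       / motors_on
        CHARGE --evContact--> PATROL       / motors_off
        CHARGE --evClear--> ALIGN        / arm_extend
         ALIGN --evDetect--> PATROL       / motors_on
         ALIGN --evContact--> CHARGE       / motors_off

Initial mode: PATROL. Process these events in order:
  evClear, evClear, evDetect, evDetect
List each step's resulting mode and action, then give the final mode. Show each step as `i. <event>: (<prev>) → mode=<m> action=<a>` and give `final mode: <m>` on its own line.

final mode: CHARGE

1. evClear: (PATROL) → mode=CHARGE action=motors_off
2. evClear: (CHARGE) → mode=ALIGN action=arm_extend
3. evDetect: (ALIGN) → mode=PATROL action=motors_on
4. evDetect: (PATROL) → mode=CHARGE action=arm_retract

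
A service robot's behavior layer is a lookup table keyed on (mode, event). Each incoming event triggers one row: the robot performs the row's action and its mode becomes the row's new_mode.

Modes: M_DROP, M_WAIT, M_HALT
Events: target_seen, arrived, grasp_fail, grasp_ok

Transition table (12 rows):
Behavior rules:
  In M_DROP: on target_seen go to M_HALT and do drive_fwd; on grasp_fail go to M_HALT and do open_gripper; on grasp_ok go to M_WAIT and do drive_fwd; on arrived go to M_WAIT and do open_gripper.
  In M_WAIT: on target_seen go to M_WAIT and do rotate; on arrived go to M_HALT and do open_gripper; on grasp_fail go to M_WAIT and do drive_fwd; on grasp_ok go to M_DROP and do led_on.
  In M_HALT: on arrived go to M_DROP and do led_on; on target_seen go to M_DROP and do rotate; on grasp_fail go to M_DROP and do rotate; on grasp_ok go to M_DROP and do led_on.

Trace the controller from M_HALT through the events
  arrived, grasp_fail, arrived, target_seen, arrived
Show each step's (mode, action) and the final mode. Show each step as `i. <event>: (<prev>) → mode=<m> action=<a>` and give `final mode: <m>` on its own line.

1. arrived: (M_HALT) → mode=M_DROP action=led_on
2. grasp_fail: (M_DROP) → mode=M_HALT action=open_gripper
3. arrived: (M_HALT) → mode=M_DROP action=led_on
4. target_seen: (M_DROP) → mode=M_HALT action=drive_fwd
5. arrived: (M_HALT) → mode=M_DROP action=led_on

final mode: M_DROP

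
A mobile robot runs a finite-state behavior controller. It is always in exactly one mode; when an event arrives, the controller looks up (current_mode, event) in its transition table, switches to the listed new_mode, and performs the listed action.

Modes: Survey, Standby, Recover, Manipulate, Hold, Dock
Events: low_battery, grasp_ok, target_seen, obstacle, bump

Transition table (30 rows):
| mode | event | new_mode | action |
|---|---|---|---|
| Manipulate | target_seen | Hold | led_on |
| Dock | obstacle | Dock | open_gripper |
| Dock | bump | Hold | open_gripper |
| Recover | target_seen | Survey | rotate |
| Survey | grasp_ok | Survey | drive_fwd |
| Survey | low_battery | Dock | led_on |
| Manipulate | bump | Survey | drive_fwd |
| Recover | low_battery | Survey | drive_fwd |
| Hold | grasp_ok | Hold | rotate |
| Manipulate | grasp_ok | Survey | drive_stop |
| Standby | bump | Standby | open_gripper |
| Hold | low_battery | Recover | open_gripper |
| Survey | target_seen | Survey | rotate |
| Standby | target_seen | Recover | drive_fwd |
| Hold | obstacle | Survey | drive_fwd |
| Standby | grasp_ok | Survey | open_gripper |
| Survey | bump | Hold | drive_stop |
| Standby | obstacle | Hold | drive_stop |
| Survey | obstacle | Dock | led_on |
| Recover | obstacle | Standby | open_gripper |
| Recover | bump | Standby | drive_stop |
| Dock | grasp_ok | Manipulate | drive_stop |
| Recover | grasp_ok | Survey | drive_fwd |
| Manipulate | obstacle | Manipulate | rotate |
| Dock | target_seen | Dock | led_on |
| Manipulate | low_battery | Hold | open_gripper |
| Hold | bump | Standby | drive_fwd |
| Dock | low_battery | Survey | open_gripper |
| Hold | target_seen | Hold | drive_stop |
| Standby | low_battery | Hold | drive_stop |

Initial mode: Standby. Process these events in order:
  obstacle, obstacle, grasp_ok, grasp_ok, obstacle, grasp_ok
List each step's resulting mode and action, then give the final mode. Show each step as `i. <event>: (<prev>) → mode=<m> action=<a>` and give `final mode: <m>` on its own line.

final mode: Manipulate

1. obstacle: (Standby) → mode=Hold action=drive_stop
2. obstacle: (Hold) → mode=Survey action=drive_fwd
3. grasp_ok: (Survey) → mode=Survey action=drive_fwd
4. grasp_ok: (Survey) → mode=Survey action=drive_fwd
5. obstacle: (Survey) → mode=Dock action=led_on
6. grasp_ok: (Dock) → mode=Manipulate action=drive_stop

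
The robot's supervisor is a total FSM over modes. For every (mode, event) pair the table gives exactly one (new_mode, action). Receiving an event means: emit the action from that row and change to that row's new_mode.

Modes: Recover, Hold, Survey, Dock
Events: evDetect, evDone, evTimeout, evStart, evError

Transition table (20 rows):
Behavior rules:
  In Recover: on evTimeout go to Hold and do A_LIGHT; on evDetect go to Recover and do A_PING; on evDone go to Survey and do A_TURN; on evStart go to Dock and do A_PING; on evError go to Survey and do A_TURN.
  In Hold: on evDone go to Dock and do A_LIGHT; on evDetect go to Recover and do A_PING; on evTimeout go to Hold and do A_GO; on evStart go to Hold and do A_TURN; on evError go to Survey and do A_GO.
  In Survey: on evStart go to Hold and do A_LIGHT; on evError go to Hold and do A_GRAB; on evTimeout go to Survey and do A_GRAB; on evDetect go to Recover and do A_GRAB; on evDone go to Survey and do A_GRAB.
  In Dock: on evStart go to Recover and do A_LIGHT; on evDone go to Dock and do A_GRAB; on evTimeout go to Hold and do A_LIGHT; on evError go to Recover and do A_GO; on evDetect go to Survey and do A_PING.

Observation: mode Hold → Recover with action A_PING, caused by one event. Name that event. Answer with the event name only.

evDetect

try evDetect: (Hold, evDetect) → (Recover, A_PING)  ← matches
try evDone: (Hold, evDone) → (Dock, A_LIGHT)
try evTimeout: (Hold, evTimeout) → (Hold, A_GO)
try evStart: (Hold, evStart) → (Hold, A_TURN)
try evError: (Hold, evError) → (Survey, A_GO)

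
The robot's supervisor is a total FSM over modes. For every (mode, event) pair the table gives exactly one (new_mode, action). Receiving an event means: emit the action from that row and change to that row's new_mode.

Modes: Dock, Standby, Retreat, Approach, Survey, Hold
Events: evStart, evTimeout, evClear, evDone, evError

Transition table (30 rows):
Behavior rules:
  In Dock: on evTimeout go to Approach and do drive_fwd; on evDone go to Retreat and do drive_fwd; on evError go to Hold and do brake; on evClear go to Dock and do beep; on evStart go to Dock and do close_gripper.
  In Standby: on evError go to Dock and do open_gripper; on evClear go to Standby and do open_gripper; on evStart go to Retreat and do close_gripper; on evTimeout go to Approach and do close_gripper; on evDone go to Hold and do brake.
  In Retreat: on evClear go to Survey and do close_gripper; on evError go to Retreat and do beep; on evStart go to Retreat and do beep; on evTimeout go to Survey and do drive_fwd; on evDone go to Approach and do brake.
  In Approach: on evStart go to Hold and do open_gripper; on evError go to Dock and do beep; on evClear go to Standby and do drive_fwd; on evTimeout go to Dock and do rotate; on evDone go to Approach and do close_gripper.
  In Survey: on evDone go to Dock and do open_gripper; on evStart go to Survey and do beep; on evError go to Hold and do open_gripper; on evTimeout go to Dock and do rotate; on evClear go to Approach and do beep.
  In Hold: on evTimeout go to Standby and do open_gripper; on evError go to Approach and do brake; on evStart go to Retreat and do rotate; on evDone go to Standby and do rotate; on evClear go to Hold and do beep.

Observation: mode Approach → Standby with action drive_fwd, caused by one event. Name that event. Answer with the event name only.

try evStart: (Approach, evStart) → (Hold, open_gripper)
try evTimeout: (Approach, evTimeout) → (Dock, rotate)
try evClear: (Approach, evClear) → (Standby, drive_fwd)  ← matches
try evDone: (Approach, evDone) → (Approach, close_gripper)
try evError: (Approach, evError) → (Dock, beep)

evClear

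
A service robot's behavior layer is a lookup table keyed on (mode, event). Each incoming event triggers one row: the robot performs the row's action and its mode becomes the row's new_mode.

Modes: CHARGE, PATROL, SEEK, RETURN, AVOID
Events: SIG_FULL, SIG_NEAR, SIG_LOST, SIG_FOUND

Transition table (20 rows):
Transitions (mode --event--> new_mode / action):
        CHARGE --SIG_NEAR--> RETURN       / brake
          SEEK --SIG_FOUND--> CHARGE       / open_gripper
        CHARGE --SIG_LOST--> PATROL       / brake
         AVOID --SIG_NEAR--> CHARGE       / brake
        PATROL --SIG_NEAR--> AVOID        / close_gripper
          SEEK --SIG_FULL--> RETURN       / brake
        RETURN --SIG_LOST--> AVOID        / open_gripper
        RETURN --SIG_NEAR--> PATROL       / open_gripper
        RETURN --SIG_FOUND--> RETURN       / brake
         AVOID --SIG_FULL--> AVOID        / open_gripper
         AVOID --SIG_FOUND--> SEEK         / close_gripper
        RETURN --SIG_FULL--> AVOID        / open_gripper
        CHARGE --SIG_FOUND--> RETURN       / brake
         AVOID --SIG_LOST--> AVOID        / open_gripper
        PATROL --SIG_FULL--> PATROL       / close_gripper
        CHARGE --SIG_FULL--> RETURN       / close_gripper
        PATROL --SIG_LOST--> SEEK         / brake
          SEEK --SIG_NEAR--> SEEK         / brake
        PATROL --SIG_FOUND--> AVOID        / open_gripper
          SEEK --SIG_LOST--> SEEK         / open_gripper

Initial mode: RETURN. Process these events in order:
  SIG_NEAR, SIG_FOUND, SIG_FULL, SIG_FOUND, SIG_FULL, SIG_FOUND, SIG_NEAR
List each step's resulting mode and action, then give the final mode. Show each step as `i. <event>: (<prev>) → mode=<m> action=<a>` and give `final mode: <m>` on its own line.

final mode: PATROL

1. SIG_NEAR: (RETURN) → mode=PATROL action=open_gripper
2. SIG_FOUND: (PATROL) → mode=AVOID action=open_gripper
3. SIG_FULL: (AVOID) → mode=AVOID action=open_gripper
4. SIG_FOUND: (AVOID) → mode=SEEK action=close_gripper
5. SIG_FULL: (SEEK) → mode=RETURN action=brake
6. SIG_FOUND: (RETURN) → mode=RETURN action=brake
7. SIG_NEAR: (RETURN) → mode=PATROL action=open_gripper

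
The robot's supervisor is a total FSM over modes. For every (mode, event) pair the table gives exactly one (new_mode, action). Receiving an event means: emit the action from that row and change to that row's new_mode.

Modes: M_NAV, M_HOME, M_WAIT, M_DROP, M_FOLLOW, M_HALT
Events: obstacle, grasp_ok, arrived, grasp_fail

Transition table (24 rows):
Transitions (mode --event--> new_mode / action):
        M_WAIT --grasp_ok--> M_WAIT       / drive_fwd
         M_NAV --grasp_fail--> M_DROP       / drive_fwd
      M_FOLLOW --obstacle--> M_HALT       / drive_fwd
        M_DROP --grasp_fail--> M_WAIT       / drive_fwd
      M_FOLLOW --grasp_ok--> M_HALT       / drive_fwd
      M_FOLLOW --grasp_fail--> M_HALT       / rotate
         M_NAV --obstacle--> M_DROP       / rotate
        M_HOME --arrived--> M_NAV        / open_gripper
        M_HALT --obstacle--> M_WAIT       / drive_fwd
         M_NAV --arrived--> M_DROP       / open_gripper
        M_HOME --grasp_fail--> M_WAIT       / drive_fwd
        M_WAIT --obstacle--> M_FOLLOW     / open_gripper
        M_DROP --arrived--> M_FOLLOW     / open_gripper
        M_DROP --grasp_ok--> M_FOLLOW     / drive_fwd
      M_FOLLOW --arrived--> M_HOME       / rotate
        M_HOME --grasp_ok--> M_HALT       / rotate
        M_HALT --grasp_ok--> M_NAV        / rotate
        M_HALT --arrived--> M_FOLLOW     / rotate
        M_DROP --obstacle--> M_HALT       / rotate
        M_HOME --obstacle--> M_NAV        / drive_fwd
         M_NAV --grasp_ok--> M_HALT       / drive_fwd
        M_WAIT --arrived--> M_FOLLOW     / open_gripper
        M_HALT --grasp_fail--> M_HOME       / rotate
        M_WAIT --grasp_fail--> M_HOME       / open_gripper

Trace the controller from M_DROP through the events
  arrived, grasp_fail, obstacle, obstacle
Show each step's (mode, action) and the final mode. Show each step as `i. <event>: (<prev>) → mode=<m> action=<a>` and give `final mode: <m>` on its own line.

1. arrived: (M_DROP) → mode=M_FOLLOW action=open_gripper
2. grasp_fail: (M_FOLLOW) → mode=M_HALT action=rotate
3. obstacle: (M_HALT) → mode=M_WAIT action=drive_fwd
4. obstacle: (M_WAIT) → mode=M_FOLLOW action=open_gripper

final mode: M_FOLLOW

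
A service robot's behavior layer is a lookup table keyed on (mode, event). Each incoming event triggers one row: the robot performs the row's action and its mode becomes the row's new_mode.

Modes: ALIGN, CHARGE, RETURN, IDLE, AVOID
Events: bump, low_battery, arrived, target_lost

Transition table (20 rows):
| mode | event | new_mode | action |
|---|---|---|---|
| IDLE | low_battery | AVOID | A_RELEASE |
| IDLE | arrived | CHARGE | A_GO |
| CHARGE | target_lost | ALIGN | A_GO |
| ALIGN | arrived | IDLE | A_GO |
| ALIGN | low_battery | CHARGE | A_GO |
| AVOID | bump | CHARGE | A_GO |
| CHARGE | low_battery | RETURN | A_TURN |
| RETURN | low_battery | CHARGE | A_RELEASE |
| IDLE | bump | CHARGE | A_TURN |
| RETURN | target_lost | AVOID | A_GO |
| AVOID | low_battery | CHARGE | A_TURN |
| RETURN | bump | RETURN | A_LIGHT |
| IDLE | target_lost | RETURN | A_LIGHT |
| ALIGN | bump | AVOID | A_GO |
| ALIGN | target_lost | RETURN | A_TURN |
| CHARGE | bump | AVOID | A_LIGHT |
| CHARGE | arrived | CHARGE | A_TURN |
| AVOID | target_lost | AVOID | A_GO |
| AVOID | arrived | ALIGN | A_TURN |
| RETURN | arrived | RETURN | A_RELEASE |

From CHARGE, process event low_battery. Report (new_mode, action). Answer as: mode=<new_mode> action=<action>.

current mode = CHARGE; filter table to that mode:
  (CHARGE, target_lost) → (ALIGN, A_GO)
  (CHARGE, low_battery) → (RETURN, A_TURN)  ← event matches
  (CHARGE, bump) → (AVOID, A_LIGHT)
  (CHARGE, arrived) → (CHARGE, A_TURN)
event = low_battery selects (RETURN, A_TURN)

mode=RETURN action=A_TURN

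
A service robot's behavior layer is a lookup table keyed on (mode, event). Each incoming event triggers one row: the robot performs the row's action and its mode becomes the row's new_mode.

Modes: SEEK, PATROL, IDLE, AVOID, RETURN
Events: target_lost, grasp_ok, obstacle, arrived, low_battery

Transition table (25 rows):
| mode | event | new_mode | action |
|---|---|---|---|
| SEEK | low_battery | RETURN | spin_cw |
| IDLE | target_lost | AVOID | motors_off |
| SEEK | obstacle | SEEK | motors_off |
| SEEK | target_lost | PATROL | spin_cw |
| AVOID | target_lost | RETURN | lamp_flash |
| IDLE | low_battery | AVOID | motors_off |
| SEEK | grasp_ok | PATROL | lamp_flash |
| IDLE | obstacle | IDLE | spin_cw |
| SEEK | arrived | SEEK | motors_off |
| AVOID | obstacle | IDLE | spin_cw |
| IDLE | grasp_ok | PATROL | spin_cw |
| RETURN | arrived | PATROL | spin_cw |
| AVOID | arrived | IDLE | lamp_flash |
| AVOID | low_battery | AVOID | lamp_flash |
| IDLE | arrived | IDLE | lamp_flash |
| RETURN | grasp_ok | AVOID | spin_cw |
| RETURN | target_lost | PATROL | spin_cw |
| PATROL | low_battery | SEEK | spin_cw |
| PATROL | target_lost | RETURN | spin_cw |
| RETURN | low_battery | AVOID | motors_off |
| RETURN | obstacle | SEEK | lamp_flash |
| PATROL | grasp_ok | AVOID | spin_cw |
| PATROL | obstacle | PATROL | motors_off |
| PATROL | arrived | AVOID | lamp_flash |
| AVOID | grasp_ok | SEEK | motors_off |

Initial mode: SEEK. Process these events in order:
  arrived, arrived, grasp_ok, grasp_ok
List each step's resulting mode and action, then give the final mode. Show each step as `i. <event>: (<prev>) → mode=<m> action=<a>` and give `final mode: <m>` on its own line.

1. arrived: (SEEK) → mode=SEEK action=motors_off
2. arrived: (SEEK) → mode=SEEK action=motors_off
3. grasp_ok: (SEEK) → mode=PATROL action=lamp_flash
4. grasp_ok: (PATROL) → mode=AVOID action=spin_cw

final mode: AVOID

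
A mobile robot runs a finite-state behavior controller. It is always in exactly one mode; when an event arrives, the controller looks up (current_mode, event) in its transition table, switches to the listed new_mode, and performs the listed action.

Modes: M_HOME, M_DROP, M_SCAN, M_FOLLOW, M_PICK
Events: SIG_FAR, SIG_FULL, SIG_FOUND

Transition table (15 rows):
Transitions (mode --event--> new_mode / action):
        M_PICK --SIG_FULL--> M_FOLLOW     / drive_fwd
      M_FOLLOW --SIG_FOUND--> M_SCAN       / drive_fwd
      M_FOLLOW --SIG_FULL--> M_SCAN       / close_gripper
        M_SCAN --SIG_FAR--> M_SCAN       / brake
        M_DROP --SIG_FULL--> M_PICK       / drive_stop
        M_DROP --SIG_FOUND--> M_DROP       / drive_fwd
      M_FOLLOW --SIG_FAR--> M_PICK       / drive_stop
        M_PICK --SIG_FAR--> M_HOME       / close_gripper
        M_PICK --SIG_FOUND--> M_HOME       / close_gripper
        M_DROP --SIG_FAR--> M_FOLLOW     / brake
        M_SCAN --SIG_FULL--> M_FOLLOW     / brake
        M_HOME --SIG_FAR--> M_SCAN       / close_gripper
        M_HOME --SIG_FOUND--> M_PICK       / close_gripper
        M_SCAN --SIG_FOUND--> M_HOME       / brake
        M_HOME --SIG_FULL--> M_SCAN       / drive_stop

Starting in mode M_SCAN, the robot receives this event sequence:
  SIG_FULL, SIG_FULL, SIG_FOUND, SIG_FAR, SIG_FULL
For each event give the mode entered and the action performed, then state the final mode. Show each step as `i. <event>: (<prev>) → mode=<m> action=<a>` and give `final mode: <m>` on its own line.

final mode: M_FOLLOW

1. SIG_FULL: (M_SCAN) → mode=M_FOLLOW action=brake
2. SIG_FULL: (M_FOLLOW) → mode=M_SCAN action=close_gripper
3. SIG_FOUND: (M_SCAN) → mode=M_HOME action=brake
4. SIG_FAR: (M_HOME) → mode=M_SCAN action=close_gripper
5. SIG_FULL: (M_SCAN) → mode=M_FOLLOW action=brake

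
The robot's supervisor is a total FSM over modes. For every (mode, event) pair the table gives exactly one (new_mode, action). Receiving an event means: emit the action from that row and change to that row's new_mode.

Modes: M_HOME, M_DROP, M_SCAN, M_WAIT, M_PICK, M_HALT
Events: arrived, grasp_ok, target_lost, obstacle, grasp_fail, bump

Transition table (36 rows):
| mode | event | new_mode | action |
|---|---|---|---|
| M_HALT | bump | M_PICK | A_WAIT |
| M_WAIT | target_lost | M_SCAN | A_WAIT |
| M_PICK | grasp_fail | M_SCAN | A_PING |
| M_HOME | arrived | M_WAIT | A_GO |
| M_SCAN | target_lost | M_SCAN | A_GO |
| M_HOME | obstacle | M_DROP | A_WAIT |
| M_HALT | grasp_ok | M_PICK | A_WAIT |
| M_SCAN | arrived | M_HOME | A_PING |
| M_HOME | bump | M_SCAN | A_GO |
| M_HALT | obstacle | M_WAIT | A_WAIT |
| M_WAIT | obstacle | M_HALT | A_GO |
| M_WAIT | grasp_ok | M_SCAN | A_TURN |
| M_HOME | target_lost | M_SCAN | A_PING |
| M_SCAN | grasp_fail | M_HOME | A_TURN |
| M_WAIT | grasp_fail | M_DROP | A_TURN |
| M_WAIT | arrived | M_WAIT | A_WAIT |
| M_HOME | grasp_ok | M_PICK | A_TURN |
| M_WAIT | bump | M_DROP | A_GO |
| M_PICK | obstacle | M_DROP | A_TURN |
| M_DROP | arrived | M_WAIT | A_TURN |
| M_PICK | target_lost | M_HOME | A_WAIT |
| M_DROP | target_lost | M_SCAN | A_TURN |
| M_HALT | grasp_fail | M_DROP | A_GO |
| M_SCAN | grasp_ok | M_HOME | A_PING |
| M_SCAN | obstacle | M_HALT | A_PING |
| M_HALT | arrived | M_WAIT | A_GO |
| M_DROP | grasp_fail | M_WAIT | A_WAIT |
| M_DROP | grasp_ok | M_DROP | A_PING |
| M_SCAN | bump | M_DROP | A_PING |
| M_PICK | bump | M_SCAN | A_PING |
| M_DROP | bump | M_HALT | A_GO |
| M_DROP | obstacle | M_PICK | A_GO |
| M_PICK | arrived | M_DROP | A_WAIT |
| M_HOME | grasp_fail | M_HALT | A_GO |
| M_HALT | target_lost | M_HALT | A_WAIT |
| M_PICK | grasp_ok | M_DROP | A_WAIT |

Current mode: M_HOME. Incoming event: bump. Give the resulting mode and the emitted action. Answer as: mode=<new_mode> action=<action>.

mode=M_SCAN action=A_GO

current mode = M_HOME; filter table to that mode:
  (M_HOME, arrived) → (M_WAIT, A_GO)
  (M_HOME, obstacle) → (M_DROP, A_WAIT)
  (M_HOME, bump) → (M_SCAN, A_GO)  ← event matches
  (M_HOME, target_lost) → (M_SCAN, A_PING)
  (M_HOME, grasp_ok) → (M_PICK, A_TURN)
  (M_HOME, grasp_fail) → (M_HALT, A_GO)
event = bump selects (M_SCAN, A_GO)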